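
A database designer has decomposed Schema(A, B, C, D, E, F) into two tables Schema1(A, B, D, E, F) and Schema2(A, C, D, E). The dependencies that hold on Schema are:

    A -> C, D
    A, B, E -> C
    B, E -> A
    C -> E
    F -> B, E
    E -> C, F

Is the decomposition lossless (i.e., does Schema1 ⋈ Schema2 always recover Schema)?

Common attributes: Schema1 ∩ Schema2 = {A, D, E}.
Closure of {A, D, E}: A → C, D applies, adding C; E → C, F applies, adding F; F → B, E applies, adding B. So (A, D, E)⁺ = {A, B, C, D, E, F}.
This closure contains every attribute of Schema1, so Schema1 ∩ Schema2 → Schema1. The join is lossless.

Yes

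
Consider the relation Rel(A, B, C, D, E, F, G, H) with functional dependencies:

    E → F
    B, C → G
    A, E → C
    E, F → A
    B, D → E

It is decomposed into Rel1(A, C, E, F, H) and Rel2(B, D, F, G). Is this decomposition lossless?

Common attributes: Rel1 ∩ Rel2 = {F}.
No dependency enlarges {F}, so (F)⁺ = {F}.
The closure contains neither all of Rel1 = {A, C, E, F, H} nor all of Rel2 = {B, D, F, G}, so the common attributes are not a superkey of either fragment. The join is lossy.

No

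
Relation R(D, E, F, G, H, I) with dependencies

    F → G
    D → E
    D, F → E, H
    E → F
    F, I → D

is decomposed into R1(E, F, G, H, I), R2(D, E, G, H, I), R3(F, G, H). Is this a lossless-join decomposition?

Chase test. Columns are D, E, F, G, H, I; row i has aⱼ where attribute j ∈ Ri, else bᵢⱼ.
Initial tableau (one row per fragment):
  row 1: b11 a2 a3 a4 a5 a6
  row 2: a1 a2 b23 a4 a5 a6
  row 3: b31 b32 a3 a4 a5 b36
Rows 1 and 2 agree on E; apply E→F and equate their F entries.
Rows 1 and 2 agree on F, I; apply F, I→D and equate their D entries.
Row 1 is now all distinguished symbols — the join is lossless.

Yes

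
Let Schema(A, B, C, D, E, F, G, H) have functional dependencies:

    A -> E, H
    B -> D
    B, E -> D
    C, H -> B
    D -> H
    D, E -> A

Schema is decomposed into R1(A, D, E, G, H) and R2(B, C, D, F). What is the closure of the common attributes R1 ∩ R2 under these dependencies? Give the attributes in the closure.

R1 ∩ R2 = {D}.
D → H applies, adding H
Closure: {D, H}.

D, H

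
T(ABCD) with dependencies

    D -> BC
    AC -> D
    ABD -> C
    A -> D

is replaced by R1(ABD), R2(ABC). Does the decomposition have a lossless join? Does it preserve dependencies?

lossless but not dependency-preserving

Lossless test: (AB)⁺ = {ABCD}, which contains all of one fragment — lossless.
Dependency preservation: the restricted closure of {D} across the fragments never reaches {BC}, so D → BC cannot be enforced without a join — not preserved.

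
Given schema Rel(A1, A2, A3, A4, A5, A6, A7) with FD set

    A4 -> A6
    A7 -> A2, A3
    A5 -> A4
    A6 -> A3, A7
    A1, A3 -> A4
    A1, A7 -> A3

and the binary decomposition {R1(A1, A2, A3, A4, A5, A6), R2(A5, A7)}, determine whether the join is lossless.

Yes

Common attributes: R1 ∩ R2 = {A5}.
Closure of {A5}: A5 → A4 applies, adding A4; A4 → A6 applies, adding A6; A6 → A3, A7 applies, adding A3, A7; A7 → A2, A3 applies, adding A2. So (A5)⁺ = {A2, A3, A4, A5, A6, A7}.
This closure contains every attribute of R2, so R1 ∩ R2 → R2. The join is lossless.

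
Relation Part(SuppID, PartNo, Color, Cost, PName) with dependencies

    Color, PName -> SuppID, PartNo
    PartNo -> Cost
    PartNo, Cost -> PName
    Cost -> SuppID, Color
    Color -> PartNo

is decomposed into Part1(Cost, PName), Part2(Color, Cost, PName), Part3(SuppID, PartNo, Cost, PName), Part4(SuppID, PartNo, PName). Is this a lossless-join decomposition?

Yes

Chase test. Columns are SuppID, PartNo, Color, Cost, PName; row i has aⱼ where attribute j ∈ Parti, else bᵢⱼ.
Initial tableau (one row per fragment):
  row 1: b11 b12 b13 a4 a5
  row 2: b21 b22 a3 a4 a5
  row 3: a1 a2 b33 a4 a5
  row 4: a1 a2 b43 b44 a5
Rows 3 and 4 agree on PartNo; apply PartNo→Cost and equate their Cost entries.
Rows 1 and 2 agree on Cost; apply Cost→SuppID, Color and equate their SuppID, Color entries.
Rows 1 and 3 agree on Cost; apply Cost→SuppID, Color and equate their SuppID, Color entries.
Rows 1 and 4 agree on Cost; apply Cost→SuppID, Color and equate their SuppID, Color entries.
Rows 1 and 2 agree on Color; apply Color→PartNo and equate their PartNo entries.
Rows 1 and 3 agree on Color; apply Color→PartNo and equate their PartNo entries.
Row 1 is now all distinguished symbols — the join is lossless.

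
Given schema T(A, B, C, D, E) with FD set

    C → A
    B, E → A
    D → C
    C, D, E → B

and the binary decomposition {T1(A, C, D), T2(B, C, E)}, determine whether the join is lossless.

No

Common attributes: T1 ∩ T2 = {C}.
Closure of {C}: C → A applies, adding A. So (C)⁺ = {A, C}.
The closure contains neither all of T1 = {A, C, D} nor all of T2 = {B, C, E}, so the common attributes are not a superkey of either fragment. The join is lossy.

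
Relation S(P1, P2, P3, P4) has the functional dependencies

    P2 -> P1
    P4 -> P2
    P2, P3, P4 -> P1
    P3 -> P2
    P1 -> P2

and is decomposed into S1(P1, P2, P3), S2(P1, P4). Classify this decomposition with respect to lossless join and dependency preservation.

lossy but dependency-preserving

Lossless test: (P1)⁺ = {P1, P2}, which is a superkey of neither fragment — lossy.
Dependency preservation: P4 → P2; P2, P3, P4 → P1 are not contained in any single fragment, but the restricted closure of each left-hand side across the fragments still reaches the right-hand side; the remaining FDs each lie inside some fragment. All dependencies are preserved.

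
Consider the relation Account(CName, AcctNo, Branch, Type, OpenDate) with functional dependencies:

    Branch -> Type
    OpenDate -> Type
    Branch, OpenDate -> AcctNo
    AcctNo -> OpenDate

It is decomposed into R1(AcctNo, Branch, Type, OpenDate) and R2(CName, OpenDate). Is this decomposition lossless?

No

Common attributes: R1 ∩ R2 = {OpenDate}.
Closure of {OpenDate}: OpenDate → Type applies, adding Type. So (OpenDate)⁺ = {Type, OpenDate}.
The closure contains neither all of R1 = {AcctNo, Branch, Type, OpenDate} nor all of R2 = {CName, OpenDate}, so the common attributes are not a superkey of either fragment. The join is lossy.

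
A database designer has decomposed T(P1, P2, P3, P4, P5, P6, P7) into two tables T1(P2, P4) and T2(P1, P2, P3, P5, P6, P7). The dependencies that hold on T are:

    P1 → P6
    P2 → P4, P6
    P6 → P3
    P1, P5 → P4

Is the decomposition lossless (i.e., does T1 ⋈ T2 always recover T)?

Common attributes: T1 ∩ T2 = {P2}.
Closure of {P2}: P2 → P4, P6 applies, adding P4, P6; P6 → P3 applies, adding P3. So (P2)⁺ = {P2, P3, P4, P6}.
This closure contains every attribute of T1, so T1 ∩ T2 → T1. The join is lossless.

Yes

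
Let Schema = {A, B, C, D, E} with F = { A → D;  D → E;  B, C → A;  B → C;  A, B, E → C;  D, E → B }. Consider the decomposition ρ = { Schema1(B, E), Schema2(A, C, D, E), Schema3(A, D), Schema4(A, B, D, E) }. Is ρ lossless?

Chase test. Columns are A, B, C, D, E; row i has aⱼ where attribute j ∈ Schemai, else bᵢⱼ.
Initial tableau (one row per fragment):
  row 1: b11 a2 b13 b14 a5
  row 2: a1 b22 a3 a4 a5
  row 3: a1 b32 b33 a4 b35
  row 4: a1 a2 b43 a4 a5
Rows 2 and 3 agree on D; apply D→E and equate their E entries.
Rows 1 and 4 agree on B; apply B→C and equate their C entries.
Rows 2 and 3 agree on D, E; apply D, E→B and equate their B entries.
Rows 2 and 4 agree on D, E; apply D, E→B and equate their B entries.
Rows 1 and 4 agree on B, C; apply B, C→A and equate their A entries.
Rows 1 and 2 agree on B; apply B→C and equate their C entries.
Rows 1 and 3 agree on B; apply B→C and equate their C entries.
Rows 1 and 2 agree on A; apply A→D and equate their D entries.
Row 1 is now all distinguished symbols — the join is lossless.

Yes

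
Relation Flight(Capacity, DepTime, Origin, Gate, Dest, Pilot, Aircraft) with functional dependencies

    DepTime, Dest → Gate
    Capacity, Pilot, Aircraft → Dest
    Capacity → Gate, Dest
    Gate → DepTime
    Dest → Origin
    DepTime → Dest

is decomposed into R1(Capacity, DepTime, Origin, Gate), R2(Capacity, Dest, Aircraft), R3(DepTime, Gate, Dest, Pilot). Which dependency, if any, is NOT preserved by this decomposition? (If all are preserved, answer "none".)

Check Dest → Origin: no single fragment contains all of {Origin, Dest}, and the restricted closure of {Dest} across the fragments never reaches {Origin}.
DepTime, Dest → Gate is preserved.
Capacity, Pilot, Aircraft → Dest is preserved.
Capacity → Gate, Dest is preserved.
Gate → DepTime is preserved.
DepTime → Dest is preserved.

Dest → Origin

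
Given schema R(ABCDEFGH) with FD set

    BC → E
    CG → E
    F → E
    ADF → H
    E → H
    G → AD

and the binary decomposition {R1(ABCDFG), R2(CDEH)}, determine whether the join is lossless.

No

Common attributes: R1 ∩ R2 = {CD}.
No dependency enlarges {CD}, so (CD)⁺ = {CD}.
The closure contains neither all of R1 = {ABCDFG} nor all of R2 = {CDEH}, so the common attributes are not a superkey of either fragment. The join is lossy.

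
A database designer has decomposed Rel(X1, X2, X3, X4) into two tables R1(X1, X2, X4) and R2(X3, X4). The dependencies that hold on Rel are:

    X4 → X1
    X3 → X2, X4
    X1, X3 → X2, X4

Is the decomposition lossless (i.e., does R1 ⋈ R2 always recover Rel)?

Common attributes: R1 ∩ R2 = {X4}.
Closure of {X4}: X4 → X1 applies, adding X1. So (X4)⁺ = {X1, X4}.
The closure contains neither all of R1 = {X1, X2, X4} nor all of R2 = {X3, X4}, so the common attributes are not a superkey of either fragment. The join is lossy.

No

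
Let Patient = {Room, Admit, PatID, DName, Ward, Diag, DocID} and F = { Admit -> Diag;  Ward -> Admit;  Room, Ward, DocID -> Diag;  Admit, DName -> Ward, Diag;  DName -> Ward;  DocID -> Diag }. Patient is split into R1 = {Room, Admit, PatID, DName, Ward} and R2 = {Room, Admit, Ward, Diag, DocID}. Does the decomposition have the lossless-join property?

No

Common attributes: R1 ∩ R2 = {Room, Admit, Ward}.
Closure of {Room, Admit, Ward}: Admit → Diag applies, adding Diag. So (Room, Admit, Ward)⁺ = {Room, Admit, Ward, Diag}.
The closure contains neither all of R1 = {Room, Admit, PatID, DName, Ward} nor all of R2 = {Room, Admit, Ward, Diag, DocID}, so the common attributes are not a superkey of either fragment. The join is lossy.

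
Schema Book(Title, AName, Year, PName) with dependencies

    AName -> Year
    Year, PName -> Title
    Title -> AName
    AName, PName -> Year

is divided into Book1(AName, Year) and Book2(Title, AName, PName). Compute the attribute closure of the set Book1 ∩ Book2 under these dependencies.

Book1 ∩ Book2 = {AName}.
AName → Year applies, adding Year
Closure: {AName, Year}.

AName, Year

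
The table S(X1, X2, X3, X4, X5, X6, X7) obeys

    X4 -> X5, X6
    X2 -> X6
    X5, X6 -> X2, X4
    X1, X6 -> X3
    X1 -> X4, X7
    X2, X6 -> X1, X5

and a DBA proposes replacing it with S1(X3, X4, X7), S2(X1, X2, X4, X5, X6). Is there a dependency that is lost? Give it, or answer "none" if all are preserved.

none

X4 → X5, X6 lies within S2.
X2 → X6 lies within S2.
X5, X6 → X2, X4 lies within S2.
X1, X6 → X3: restricted closure across fragments reaches X3.
X1 → X4, X7: restricted closure across fragments reaches X4, X7.
X2, X6 → X1, X5 lies within S2.
Every dependency is enforceable on the fragments, so the decomposition is dependency-preserving.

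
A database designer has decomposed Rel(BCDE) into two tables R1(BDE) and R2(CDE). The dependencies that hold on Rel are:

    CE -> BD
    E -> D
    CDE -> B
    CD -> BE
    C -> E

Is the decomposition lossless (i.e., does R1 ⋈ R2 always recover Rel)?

No

Common attributes: R1 ∩ R2 = {DE}.
No dependency enlarges {DE}, so (DE)⁺ = {DE}.
The closure contains neither all of R1 = {BDE} nor all of R2 = {CDE}, so the common attributes are not a superkey of either fragment. The join is lossy.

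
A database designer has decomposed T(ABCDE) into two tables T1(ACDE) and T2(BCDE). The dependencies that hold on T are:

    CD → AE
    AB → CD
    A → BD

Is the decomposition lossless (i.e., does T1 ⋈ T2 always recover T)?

Yes

Common attributes: T1 ∩ T2 = {CDE}.
Closure of {CDE}: CD → AE applies, adding A; A → BD applies, adding B. So (CDE)⁺ = {ABCDE}.
This closure contains every attribute of T1, so T1 ∩ T2 → T1. The join is lossless.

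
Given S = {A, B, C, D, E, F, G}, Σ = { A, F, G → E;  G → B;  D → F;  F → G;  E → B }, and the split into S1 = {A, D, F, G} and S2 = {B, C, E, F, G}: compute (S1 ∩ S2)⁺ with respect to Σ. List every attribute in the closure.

B, F, G

S1 ∩ S2 = {F, G}.
G → B applies, adding B
Closure: {B, F, G}.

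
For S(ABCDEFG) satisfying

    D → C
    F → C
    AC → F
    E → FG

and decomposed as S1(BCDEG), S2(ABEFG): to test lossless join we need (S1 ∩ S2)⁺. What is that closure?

S1 ∩ S2 = {BEG}.
E → FG applies, adding F
F → C applies, adding C
Closure: {BCEFG}.

BCEFG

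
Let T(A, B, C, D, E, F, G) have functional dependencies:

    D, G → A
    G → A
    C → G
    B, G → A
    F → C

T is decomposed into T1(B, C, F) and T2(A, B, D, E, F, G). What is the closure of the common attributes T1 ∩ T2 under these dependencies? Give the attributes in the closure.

A, B, C, F, G

T1 ∩ T2 = {B, F}.
F → C applies, adding C
C → G applies, adding G
B, G → A applies, adding A
Closure: {A, B, C, F, G}.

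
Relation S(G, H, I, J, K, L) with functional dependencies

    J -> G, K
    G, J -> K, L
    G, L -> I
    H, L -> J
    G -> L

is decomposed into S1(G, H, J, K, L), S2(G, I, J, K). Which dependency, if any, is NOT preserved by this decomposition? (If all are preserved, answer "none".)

none

J → G, K lies within S1.
G, J → K, L lies within S1.
G, L → I: restricted closure across fragments reaches I.
H, L → J lies within S1.
G → L lies within S1.
Every dependency is enforceable on the fragments, so the decomposition is dependency-preserving.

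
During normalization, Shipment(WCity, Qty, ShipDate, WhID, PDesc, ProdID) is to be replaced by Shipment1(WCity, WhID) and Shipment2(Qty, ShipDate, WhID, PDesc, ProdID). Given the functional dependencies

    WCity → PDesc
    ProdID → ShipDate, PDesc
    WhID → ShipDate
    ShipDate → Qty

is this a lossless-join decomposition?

Common attributes: Shipment1 ∩ Shipment2 = {WhID}.
Closure of {WhID}: WhID → ShipDate applies, adding ShipDate; ShipDate → Qty applies, adding Qty. So (WhID)⁺ = {Qty, ShipDate, WhID}.
The closure contains neither all of Shipment1 = {WCity, WhID} nor all of Shipment2 = {Qty, ShipDate, WhID, PDesc, ProdID}, so the common attributes are not a superkey of either fragment. The join is lossy.

No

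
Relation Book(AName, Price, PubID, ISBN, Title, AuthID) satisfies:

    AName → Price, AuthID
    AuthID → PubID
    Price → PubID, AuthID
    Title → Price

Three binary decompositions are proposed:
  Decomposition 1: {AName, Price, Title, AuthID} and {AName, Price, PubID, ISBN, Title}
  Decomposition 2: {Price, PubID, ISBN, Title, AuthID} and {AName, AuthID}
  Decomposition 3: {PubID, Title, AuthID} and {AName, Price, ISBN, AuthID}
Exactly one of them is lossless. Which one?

Decomposition 1

Decomposition 1: common = {AName, Price, Title}, closure = {AName, Price, PubID, Title, AuthID} → lossless.
Decomposition 2: common = {AuthID}, closure = {PubID, AuthID} → lossy.
Decomposition 3: common = {AuthID}, closure = {PubID, AuthID} → lossy.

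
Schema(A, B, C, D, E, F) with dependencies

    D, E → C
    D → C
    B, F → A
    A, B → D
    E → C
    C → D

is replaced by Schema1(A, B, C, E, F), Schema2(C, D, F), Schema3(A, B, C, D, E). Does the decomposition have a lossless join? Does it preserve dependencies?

Lossless test (chase): Rows 1 and 3 agree on A, B; apply A, B→D and equate their D entries. Row 1 is now all distinguished symbols — the join is lossless.
Dependency preservation: every FD's attributes lie within a single fragment, so each can be enforced locally — preserved.

lossless and dependency-preserving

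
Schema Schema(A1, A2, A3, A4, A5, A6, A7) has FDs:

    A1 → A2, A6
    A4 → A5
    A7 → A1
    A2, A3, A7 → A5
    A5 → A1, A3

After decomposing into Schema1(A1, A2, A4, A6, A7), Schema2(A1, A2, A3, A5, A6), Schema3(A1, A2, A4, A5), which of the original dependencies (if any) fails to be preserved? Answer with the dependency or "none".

A2, A3, A7 → A5

Check A2, A3, A7 → A5: no single fragment contains all of {A2, A3, A5, A7}, and the restricted closure of {A2, A3, A7} across the fragments never reaches {A5}.
A1 → A2, A6 is preserved.
A4 → A5 is preserved.
A7 → A1 is preserved.
A5 → A1, A3 is preserved.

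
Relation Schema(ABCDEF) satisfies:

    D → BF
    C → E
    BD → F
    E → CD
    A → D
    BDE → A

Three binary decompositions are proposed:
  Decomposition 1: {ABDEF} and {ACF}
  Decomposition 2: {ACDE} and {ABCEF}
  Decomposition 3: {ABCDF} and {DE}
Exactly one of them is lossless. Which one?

Decomposition 1: common = {AF}, closure = {ABDF} → lossy.
Decomposition 2: common = {ACE}, closure = {ABCDEF} → lossless.
Decomposition 3: common = {D}, closure = {BDF} → lossy.

Decomposition 2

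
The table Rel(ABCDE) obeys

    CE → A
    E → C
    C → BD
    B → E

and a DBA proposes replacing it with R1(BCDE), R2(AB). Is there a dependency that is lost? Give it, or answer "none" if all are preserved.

CE → A: restricted closure across fragments reaches A.
E → C lies within R1.
C → BD lies within R1.
B → E lies within R1.
Every dependency is enforceable on the fragments, so the decomposition is dependency-preserving.

none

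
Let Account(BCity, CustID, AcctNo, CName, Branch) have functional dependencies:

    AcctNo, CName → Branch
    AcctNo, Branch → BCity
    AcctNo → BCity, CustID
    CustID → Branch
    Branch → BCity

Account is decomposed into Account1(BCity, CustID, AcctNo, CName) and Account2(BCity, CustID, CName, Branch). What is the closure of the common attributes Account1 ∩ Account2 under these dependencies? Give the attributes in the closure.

BCity, CustID, CName, Branch

Account1 ∩ Account2 = {BCity, CustID, CName}.
CustID → Branch applies, adding Branch
Closure: {BCity, CustID, CName, Branch}.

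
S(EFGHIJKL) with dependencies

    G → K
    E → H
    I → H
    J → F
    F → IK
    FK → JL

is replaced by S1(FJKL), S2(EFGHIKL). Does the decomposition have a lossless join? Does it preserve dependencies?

Lossless test: (FKL)⁺ = {FHIJKL}, which contains all of one fragment — lossless.
Dependency preservation: every FD's attributes lie within a single fragment, so each can be enforced locally — preserved.

lossless and dependency-preserving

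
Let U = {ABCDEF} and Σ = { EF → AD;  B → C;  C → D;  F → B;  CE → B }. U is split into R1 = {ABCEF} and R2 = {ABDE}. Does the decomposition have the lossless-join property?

Common attributes: R1 ∩ R2 = {ABE}.
Closure of {ABE}: B → C applies, adding C; C → D applies, adding D. So (ABE)⁺ = {ABCDE}.
This closure contains every attribute of R2, so R1 ∩ R2 → R2. The join is lossless.

Yes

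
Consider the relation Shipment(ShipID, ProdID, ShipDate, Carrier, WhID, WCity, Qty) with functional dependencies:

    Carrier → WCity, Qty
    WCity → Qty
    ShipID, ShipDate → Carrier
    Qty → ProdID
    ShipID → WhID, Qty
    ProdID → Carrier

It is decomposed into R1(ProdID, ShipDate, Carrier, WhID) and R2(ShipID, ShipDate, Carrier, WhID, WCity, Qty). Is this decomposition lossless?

Yes

Common attributes: R1 ∩ R2 = {ShipDate, Carrier, WhID}.
Closure of {ShipDate, Carrier, WhID}: Carrier → WCity, Qty applies, adding WCity, Qty; Qty → ProdID applies, adding ProdID. So (ShipDate, Carrier, WhID)⁺ = {ProdID, ShipDate, Carrier, WhID, WCity, Qty}.
This closure contains every attribute of R1, so R1 ∩ R2 → R1. The join is lossless.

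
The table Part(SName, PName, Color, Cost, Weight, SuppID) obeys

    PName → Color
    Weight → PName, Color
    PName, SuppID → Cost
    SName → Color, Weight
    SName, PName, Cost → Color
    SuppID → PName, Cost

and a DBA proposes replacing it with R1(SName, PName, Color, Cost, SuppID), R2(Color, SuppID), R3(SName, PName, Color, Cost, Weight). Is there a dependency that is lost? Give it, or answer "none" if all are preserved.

PName → Color lies within R1.
Weight → PName, Color lies within R3.
PName, SuppID → Cost lies within R1.
SName → Color, Weight lies within R3.
SName, PName, Cost → Color lies within R1.
SuppID → PName, Cost lies within R1.
Every dependency is enforceable on the fragments, so the decomposition is dependency-preserving.

none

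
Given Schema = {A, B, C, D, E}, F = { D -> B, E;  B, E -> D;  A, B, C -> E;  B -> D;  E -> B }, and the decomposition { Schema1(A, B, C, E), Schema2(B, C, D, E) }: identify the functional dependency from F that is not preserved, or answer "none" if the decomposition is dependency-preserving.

none

D → B, E lies within Schema2.
B, E → D lies within Schema2.
A, B, C → E lies within Schema1.
B → D lies within Schema2.
E → B lies within Schema1.
Every dependency is enforceable on the fragments, so the decomposition is dependency-preserving.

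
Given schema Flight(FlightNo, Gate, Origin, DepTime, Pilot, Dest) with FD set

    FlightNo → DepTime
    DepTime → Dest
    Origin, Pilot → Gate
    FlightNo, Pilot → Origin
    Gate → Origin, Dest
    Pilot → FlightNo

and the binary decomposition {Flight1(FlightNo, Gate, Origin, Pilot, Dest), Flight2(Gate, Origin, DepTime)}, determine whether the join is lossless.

No

Common attributes: Flight1 ∩ Flight2 = {Gate, Origin}.
Closure of {Gate, Origin}: Gate → Origin, Dest applies, adding Dest. So (Gate, Origin)⁺ = {Gate, Origin, Dest}.
The closure contains neither all of Flight1 = {FlightNo, Gate, Origin, Pilot, Dest} nor all of Flight2 = {Gate, Origin, DepTime}, so the common attributes are not a superkey of either fragment. The join is lossy.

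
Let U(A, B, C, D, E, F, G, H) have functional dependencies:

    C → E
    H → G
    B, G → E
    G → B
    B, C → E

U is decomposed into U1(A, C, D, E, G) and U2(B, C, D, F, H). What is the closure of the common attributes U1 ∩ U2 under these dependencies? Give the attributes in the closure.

C, D, E

U1 ∩ U2 = {C, D}.
C → E applies, adding E
Closure: {C, D, E}.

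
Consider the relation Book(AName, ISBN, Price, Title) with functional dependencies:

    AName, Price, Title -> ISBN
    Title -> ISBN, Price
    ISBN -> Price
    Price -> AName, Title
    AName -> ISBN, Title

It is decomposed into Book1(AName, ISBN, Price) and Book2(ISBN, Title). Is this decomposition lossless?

Common attributes: Book1 ∩ Book2 = {ISBN}.
Closure of {ISBN}: ISBN → Price applies, adding Price; Price → AName, Title applies, adding AName, Title. So (ISBN)⁺ = {AName, ISBN, Price, Title}.
This closure contains every attribute of Book1, so Book1 ∩ Book2 → Book1. The join is lossless.

Yes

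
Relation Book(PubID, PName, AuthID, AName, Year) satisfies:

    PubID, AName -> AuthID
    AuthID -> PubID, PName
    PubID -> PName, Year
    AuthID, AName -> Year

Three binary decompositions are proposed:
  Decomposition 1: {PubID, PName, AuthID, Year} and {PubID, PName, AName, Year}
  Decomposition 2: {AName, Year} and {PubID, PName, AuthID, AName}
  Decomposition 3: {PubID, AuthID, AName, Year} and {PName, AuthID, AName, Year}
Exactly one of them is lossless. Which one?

Decomposition 1: common = {PubID, PName, Year}, closure = {PubID, PName, Year} → lossy.
Decomposition 2: common = {AName}, closure = {AName} → lossy.
Decomposition 3: common = {AuthID, AName, Year}, closure = {PubID, PName, AuthID, AName, Year} → lossless.

Decomposition 3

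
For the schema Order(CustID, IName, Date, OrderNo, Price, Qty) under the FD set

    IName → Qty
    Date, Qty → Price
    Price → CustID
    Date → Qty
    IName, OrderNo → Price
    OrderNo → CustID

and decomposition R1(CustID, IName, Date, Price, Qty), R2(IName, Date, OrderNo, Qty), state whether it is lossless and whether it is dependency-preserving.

lossless but not dependency-preserving

Lossless test: (IName, Date, Qty)⁺ = {CustID, IName, Date, Price, Qty}, which contains all of one fragment — lossless.
Dependency preservation: the restricted closure of {IName, OrderNo} across the fragments never reaches {Price}, so IName, OrderNo → Price cannot be enforced without a join — not preserved.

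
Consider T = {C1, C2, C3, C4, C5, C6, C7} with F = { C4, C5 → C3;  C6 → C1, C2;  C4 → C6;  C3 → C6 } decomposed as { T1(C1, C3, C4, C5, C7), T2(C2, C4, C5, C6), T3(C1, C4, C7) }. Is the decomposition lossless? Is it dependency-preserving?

Lossless test (chase): Rows 1 and 2 agree on C4, C5; apply C4, C5→C3 and equate their C3 entries. Rows 1 and 2 agree on C4; apply C4→C6 and equate their C6 entries. Rows 1 and 3 agree on C4; apply C4→C6 and equate their C6 entries. Rows 1 and 2 agree on C6; apply C6→C1, C2 and equate their C1, C2 entries. Rows 1 and 3 agree on C6; apply C6→C1, C2 and equate their C1, C2 entries. Row 1 is now all distinguished symbols — the join is lossless.
Dependency preservation: the restricted closure of {C6} across the fragments never reaches {C1, C2}, so C6 → C1, C2 cannot be enforced without a join — not preserved.

lossless but not dependency-preserving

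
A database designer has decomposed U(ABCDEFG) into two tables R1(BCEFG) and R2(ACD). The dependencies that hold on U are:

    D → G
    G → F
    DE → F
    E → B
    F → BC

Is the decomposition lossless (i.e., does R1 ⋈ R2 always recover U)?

No

Common attributes: R1 ∩ R2 = {C}.
No dependency enlarges {C}, so (C)⁺ = {C}.
The closure contains neither all of R1 = {BCEFG} nor all of R2 = {ACD}, so the common attributes are not a superkey of either fragment. The join is lossy.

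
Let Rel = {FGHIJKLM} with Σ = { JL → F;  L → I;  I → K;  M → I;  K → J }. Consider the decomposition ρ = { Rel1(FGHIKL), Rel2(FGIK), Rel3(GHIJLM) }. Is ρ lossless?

Yes

Chase test. Columns are FGHIJKLM; row i has aⱼ where attribute j ∈ Reli, else bᵢⱼ.
Initial tableau (one row per fragment):
  row 1: a1 a2 a3 a4 b15 a6 a7 b18
  row 2: a1 a2 b23 a4 b25 a6 b27 b28
  row 3: b31 a2 a3 a4 a5 b36 a7 a8
Rows 1 and 3 agree on I; apply I→K and equate their K entries.
Rows 1 and 2 agree on K; apply K→J and equate their J entries.
Rows 1 and 3 agree on K; apply K→J and equate their J entries.
Rows 1 and 3 agree on JL; apply JL→F and equate their F entries.
Row 3 is now all distinguished symbols — the join is lossless.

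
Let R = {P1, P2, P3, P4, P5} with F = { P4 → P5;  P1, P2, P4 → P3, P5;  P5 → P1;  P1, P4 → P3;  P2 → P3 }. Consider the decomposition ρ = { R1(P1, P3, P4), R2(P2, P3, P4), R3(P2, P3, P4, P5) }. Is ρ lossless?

Yes

Chase test. Columns are P1, P2, P3, P4, P5; row i has aⱼ where attribute j ∈ Ri, else bᵢⱼ.
Initial tableau (one row per fragment):
  row 1: a1 b12 a3 a4 b15
  row 2: b21 a2 a3 a4 b25
  row 3: b31 a2 a3 a4 a5
Rows 1 and 2 agree on P4; apply P4→P5 and equate their P5 entries.
Rows 1 and 3 agree on P4; apply P4→P5 and equate their P5 entries.
Rows 1 and 2 agree on P5; apply P5→P1 and equate their P1 entries.
Rows 1 and 3 agree on P5; apply P5→P1 and equate their P1 entries.
Row 2 is now all distinguished symbols — the join is lossless.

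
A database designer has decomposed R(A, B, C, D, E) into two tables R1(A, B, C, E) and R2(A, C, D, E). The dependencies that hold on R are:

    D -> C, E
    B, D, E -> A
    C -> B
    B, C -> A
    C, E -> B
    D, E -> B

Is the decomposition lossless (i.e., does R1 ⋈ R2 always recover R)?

Yes

Common attributes: R1 ∩ R2 = {A, C, E}.
Closure of {A, C, E}: C → B applies, adding B. So (A, C, E)⁺ = {A, B, C, E}.
This closure contains every attribute of R1, so R1 ∩ R2 → R1. The join is lossless.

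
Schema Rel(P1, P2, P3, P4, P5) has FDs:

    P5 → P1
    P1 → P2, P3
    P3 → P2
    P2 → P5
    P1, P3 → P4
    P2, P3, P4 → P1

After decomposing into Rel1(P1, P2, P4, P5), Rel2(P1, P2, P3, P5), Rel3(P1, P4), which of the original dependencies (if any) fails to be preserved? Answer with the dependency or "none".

P5 → P1 lies within Rel1.
P1 → P2, P3 lies within Rel2.
P3 → P2 lies within Rel2.
P2 → P5 lies within Rel1.
P1, P3 → P4: restricted closure across fragments reaches P4.
P2, P3, P4 → P1: restricted closure across fragments reaches P1.
Every dependency is enforceable on the fragments, so the decomposition is dependency-preserving.

none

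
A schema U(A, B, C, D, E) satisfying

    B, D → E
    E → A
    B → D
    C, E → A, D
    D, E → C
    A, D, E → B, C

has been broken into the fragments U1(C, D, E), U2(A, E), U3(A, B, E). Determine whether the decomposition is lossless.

No

Chase test. Columns are A, B, C, D, E; row i has aⱼ where attribute j ∈ Ui, else bᵢⱼ.
Initial tableau (one row per fragment):
  row 1: b11 b12 a3 a4 a5
  row 2: a1 b22 b23 b24 a5
  row 3: a1 a2 b33 b34 a5
Rows 1 and 2 agree on E; apply E→A and equate their A entries.
No row becomes fully distinguished — the join is lossy.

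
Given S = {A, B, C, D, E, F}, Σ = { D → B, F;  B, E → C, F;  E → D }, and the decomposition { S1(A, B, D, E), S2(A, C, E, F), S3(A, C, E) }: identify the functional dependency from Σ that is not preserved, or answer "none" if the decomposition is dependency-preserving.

Check D → B, F: no single fragment contains all of {B, D, F}, and the restricted closure of {D} across the fragments never reaches {B, F}.
B, E → C, F is preserved.
E → D is preserved.

D → B, F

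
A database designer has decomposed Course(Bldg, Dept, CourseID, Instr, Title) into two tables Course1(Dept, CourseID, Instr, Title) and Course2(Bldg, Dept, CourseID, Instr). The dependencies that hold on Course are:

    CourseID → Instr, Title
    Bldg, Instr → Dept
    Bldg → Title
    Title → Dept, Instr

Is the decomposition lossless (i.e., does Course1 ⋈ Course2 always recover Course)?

Yes

Common attributes: Course1 ∩ Course2 = {Dept, CourseID, Instr}.
Closure of {Dept, CourseID, Instr}: CourseID → Instr, Title applies, adding Title. So (Dept, CourseID, Instr)⁺ = {Dept, CourseID, Instr, Title}.
This closure contains every attribute of Course1, so Course1 ∩ Course2 → Course1. The join is lossless.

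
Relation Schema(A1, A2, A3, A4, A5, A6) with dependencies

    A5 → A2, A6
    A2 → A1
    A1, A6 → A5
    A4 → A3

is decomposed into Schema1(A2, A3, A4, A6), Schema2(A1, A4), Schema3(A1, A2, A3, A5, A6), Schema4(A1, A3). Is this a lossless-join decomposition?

Yes

Chase test. Columns are A1, A2, A3, A4, A5, A6; row i has aⱼ where attribute j ∈ Schemai, else bᵢⱼ.
Initial tableau (one row per fragment):
  row 1: b11 a2 a3 a4 b15 a6
  row 2: a1 b22 b23 a4 b25 b26
  row 3: a1 a2 a3 b34 a5 a6
  row 4: a1 b42 a3 b44 b45 b46
Rows 1 and 3 agree on A2; apply A2→A1 and equate their A1 entries.
Rows 1 and 3 agree on A1, A6; apply A1, A6→A5 and equate their A5 entries.
Rows 1 and 2 agree on A4; apply A4→A3 and equate their A3 entries.
Row 1 is now all distinguished symbols — the join is lossless.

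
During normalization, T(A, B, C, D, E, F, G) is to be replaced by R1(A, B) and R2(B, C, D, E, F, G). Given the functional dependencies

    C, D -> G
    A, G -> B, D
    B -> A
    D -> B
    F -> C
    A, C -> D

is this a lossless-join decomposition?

Yes

Common attributes: R1 ∩ R2 = {B}.
Closure of {B}: B → A applies, adding A. So (B)⁺ = {A, B}.
This closure contains every attribute of R1, so R1 ∩ R2 → R1. The join is lossless.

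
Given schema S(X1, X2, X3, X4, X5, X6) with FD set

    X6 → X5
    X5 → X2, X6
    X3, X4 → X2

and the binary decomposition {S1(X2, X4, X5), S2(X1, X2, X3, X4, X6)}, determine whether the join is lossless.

No

Common attributes: S1 ∩ S2 = {X2, X4}.
No dependency enlarges {X2, X4}, so (X2, X4)⁺ = {X2, X4}.
The closure contains neither all of S1 = {X2, X4, X5} nor all of S2 = {X1, X2, X3, X4, X6}, so the common attributes are not a superkey of either fragment. The join is lossy.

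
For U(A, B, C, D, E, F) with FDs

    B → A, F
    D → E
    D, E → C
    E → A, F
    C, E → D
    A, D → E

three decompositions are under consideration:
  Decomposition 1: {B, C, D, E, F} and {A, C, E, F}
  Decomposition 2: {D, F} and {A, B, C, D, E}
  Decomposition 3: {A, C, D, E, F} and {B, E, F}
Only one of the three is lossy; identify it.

Decomposition 3

Decomposition 1: common = {C, E, F}, closure = {A, C, D, E, F} → lossless.
Decomposition 2: common = {D}, closure = {A, C, D, E, F} → lossless.
Decomposition 3: common = {E, F}, closure = {A, E, F} → lossy.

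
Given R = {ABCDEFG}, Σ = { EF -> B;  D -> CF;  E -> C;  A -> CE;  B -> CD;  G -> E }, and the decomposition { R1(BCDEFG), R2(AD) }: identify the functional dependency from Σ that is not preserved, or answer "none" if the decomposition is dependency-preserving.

A -> CE

Check A → CE: no single fragment contains all of {ACE}, and the restricted closure of {A} across the fragments never reaches {CE}.
EF → B is preserved.
D → CF is preserved.
E → C is preserved.
B → CD is preserved.
G → E is preserved.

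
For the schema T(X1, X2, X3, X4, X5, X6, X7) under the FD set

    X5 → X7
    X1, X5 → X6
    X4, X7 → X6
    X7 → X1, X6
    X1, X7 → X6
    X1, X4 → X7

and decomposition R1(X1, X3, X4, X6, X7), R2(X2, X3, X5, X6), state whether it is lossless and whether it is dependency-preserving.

Lossless test: (X3, X6)⁺ = {X3, X6}, which is a superkey of neither fragment — lossy.
Dependency preservation: the restricted closure of {X5} across the fragments never reaches {X7}, so X5 → X7 cannot be enforced without a join — not preserved.

lossy and not dependency-preserving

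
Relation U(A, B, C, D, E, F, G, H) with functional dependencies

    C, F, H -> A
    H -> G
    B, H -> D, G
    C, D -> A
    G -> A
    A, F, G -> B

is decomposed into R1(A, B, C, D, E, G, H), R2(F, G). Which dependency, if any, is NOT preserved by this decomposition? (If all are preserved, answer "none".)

A, F, G -> B

Check A, F, G → B: no single fragment contains all of {A, B, F, G}, and the restricted closure of {A, F, G} across the fragments never reaches {B}.
C, F, H → A is preserved.
H → G is preserved.
B, H → D, G is preserved.
C, D → A is preserved.
G → A is preserved.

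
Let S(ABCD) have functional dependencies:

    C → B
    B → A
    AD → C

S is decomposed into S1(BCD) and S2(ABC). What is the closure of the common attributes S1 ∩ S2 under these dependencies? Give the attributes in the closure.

ABC

S1 ∩ S2 = {BC}.
B → A applies, adding A
Closure: {ABC}.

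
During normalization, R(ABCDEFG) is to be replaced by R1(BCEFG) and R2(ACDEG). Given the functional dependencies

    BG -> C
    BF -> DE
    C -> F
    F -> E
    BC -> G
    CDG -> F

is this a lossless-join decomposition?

Common attributes: R1 ∩ R2 = {CEG}.
Closure of {CEG}: C → F applies, adding F. So (CEG)⁺ = {CEFG}.
The closure contains neither all of R1 = {BCEFG} nor all of R2 = {ACDEG}, so the common attributes are not a superkey of either fragment. The join is lossy.

No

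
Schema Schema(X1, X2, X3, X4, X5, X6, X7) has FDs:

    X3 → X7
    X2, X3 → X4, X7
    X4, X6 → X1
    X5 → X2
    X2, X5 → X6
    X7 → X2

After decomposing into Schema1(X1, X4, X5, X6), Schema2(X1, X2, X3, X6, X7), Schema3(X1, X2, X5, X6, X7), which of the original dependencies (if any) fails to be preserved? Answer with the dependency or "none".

Check X2, X3 → X4, X7: no single fragment contains all of {X2, X3, X4, X7}, and the restricted closure of {X2, X3} across the fragments never reaches {X4, X7}.
X3 → X7 is preserved.
X4, X6 → X1 is preserved.
X5 → X2 is preserved.
X2, X5 → X6 is preserved.
X7 → X2 is preserved.

X2, X3 → X4, X7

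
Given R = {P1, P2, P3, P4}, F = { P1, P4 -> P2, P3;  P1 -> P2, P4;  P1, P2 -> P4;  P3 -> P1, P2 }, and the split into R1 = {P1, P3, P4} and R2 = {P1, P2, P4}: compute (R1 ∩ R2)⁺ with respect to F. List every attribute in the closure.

P1, P2, P3, P4

R1 ∩ R2 = {P1, P4}.
P1, P4 → P2, P3 applies, adding P2, P3
Closure: {P1, P2, P3, P4}.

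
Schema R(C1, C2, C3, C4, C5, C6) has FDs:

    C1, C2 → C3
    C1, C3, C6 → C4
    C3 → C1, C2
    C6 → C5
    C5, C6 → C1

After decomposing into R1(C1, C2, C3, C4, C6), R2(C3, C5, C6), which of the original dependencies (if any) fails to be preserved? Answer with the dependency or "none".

C1, C2 → C3 lies within R1.
C1, C3, C6 → C4 lies within R1.
C3 → C1, C2 lies within R1.
C6 → C5 lies within R2.
C5, C6 → C1: restricted closure across fragments reaches C1.
Every dependency is enforceable on the fragments, so the decomposition is dependency-preserving.

none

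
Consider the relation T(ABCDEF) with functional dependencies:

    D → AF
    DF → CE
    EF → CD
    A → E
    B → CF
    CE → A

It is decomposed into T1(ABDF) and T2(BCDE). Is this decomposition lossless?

Yes

Common attributes: T1 ∩ T2 = {BD}.
Closure of {BD}: D → AF applies, adding AF; DF → CE applies, adding CE. So (BD)⁺ = {ABCDEF}.
This closure contains every attribute of T1, so T1 ∩ T2 → T1. The join is lossless.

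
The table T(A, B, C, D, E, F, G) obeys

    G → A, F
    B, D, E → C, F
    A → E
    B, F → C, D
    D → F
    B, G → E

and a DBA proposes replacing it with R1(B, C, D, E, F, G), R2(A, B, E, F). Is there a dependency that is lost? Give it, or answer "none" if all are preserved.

G → A, F

Check G → A, F: no single fragment contains all of {A, F, G}, and the restricted closure of {G} across the fragments never reaches {A, F}.
B, D, E → C, F is preserved.
A → E is preserved.
B, F → C, D is preserved.
D → F is preserved.
B, G → E is preserved.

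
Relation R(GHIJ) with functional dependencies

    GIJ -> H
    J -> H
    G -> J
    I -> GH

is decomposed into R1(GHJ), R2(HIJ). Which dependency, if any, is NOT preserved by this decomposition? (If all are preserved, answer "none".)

Check I → GH: no single fragment contains all of {GHI}, and the restricted closure of {I} across the fragments never reaches {GH}.
GIJ → H is preserved.
J → H is preserved.
G → J is preserved.

I -> GH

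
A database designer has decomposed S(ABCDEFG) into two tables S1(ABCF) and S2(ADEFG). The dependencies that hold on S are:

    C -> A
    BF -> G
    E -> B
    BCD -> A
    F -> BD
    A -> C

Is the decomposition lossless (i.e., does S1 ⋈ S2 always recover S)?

Yes

Common attributes: S1 ∩ S2 = {AF}.
Closure of {AF}: F → BD applies, adding BD; A → C applies, adding C; BF → G applies, adding G. So (AF)⁺ = {ABCDFG}.
This closure contains every attribute of S1, so S1 ∩ S2 → S1. The join is lossless.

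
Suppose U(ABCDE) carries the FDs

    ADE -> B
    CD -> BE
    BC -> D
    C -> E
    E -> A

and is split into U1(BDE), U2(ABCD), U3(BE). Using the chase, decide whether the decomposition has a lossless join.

Chase test. Columns are ABCDE; row i has aⱼ where attribute j ∈ Ui, else bᵢⱼ.
Initial tableau (one row per fragment):
  row 1: b11 a2 b13 a4 a5
  row 2: a1 a2 a3 a4 b25
  row 3: b31 a2 b33 b34 a5
Rows 1 and 3 agree on E; apply E→A and equate their A entries.
No row becomes fully distinguished — the join is lossy.

No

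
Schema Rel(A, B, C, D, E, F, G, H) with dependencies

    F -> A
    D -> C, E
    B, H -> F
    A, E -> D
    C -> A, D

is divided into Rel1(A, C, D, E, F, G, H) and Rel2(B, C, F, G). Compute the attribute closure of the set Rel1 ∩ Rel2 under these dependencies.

Rel1 ∩ Rel2 = {C, F, G}.
F → A applies, adding A
C → A, D applies, adding D
D → C, E applies, adding E
Closure: {A, C, D, E, F, G}.

A, C, D, E, F, G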